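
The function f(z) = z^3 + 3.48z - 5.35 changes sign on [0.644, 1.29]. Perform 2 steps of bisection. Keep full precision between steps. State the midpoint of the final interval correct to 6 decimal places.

1.047750

f(0.644000) = -2.841790, f(1.290000) = 1.285889 (opposite signs)
step 1: m = 0.967000, f(m) = -1.080609 < 0 → root in [0.967000, 1.290000]
step 2: m = 1.128500, f(m) = 0.014339 > 0 → root in [0.967000, 1.128500]
Midpoint of [0.967000, 1.128500] = 1.047750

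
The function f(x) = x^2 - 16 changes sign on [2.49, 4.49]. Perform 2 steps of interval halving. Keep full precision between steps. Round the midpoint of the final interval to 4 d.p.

f(2.490000) = -9.799900, f(4.490000) = 4.160100 (opposite signs)
step 1: m = 3.490000, f(m) = -3.819900 < 0 → root in [3.490000, 4.490000]
step 2: m = 3.990000, f(m) = -0.079900 < 0 → root in [3.990000, 4.490000]
Midpoint of [3.990000, 4.490000] = 4.240000

4.2400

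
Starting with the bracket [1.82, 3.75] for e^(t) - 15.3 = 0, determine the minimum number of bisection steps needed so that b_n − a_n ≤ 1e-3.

11

Initial width b − a = 3.75 − 1.82 = 1.930000.
After n steps the width is (b−a)/2^n; need (b−a)/2^n ≤ 1e-3.
So n ≥ log₂(1.930000/1e-3) = log₂(1930.0000) ≈ 10.9144.
Hence n = 11.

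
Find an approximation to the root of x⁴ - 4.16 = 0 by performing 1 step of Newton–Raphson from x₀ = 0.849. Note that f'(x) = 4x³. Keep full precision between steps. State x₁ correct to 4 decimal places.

2.3362

x_0 = 0.849000: f = -3.640446, f' = 2.447840 → x_1 = 0.849000 - (-3.640446)/(2.447840) = 2.336207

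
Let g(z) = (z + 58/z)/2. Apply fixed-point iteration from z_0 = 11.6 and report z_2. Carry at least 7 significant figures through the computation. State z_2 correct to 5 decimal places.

z_1 = g(11.600000) = 8.300000
z_2 = g(8.300000) = 7.643976

7.64398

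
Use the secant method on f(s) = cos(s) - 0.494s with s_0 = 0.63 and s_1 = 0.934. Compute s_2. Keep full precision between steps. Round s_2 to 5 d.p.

1.04539

f(s_0) = 0.496808, f(s_1) = 0.133227
s_2 = 0.934000 - (0.133227)·(0.934000 - 0.630000)/(0.133227 - (0.496808)) = 1.045395; f(s_2) = -0.014864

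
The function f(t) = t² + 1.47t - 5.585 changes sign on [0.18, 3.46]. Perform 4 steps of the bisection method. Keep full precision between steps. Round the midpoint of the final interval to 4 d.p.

1.7175

f(0.180000) = -5.288000, f(3.460000) = 11.472800 (opposite signs)
step 1: m = 1.820000, f(m) = 0.402800 > 0 → root in [0.180000, 1.820000]
step 2: m = 1.000000, f(m) = -3.115000 < 0 → root in [1.000000, 1.820000]
step 3: m = 1.410000, f(m) = -1.524200 < 0 → root in [1.410000, 1.820000]
step 4: m = 1.615000, f(m) = -0.602725 < 0 → root in [1.615000, 1.820000]
Midpoint of [1.615000, 1.820000] = 1.717500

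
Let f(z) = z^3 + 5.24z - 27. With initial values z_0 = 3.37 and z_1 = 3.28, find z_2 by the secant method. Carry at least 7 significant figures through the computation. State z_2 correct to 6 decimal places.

f(z_0) = 28.931553, f(z_1) = 25.474752
z_2 = 3.280000 - (25.474752)·(3.280000 - 3.370000)/(25.474752 - (28.931553)) = 2.616749; f(z_2) = 4.629620

2.616749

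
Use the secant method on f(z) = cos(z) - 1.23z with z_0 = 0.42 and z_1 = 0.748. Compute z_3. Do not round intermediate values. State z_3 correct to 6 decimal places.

f(z_0) = 0.396489, f(z_1) = -0.186989
z_2 = 0.748000 - (-0.186989)·(0.748000 - 0.420000)/(-0.186989 - (0.396489)) = 0.642885; f(z_2) = 0.009622
z_3 = 0.642885 - (0.009622)·(0.642885 - 0.748000)/(0.009622 - (-0.186989)) = 0.648029; f(z_3) = 0.000200

0.648029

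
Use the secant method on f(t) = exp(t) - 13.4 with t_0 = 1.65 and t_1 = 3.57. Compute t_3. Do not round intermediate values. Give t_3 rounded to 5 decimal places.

2.41241

f(t_0) = -8.193020, f(t_1) = 22.116593
t_2 = 3.570000 - (22.116593)·(3.570000 - 1.650000)/(22.116593 - (-8.193020)) = 2.168997; f(t_2) = -4.650496
t_3 = 2.168997 - (-4.650496)·(2.168997 - 3.570000)/(-4.650496 - (22.116593)) = 2.412406; f(t_3) = -2.239215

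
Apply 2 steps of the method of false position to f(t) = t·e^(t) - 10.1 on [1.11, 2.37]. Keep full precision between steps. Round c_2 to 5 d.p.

1.65609

f(1.110000) = -6.731862, f(2.370000) = 15.252820
step 1: c = 1.495821, f(c) = -3.424155 < 0 → new bracket [1.495821, 2.370000]
step 2: c = 1.656089, f(c) = -1.424112 < 0 → new bracket [1.656089, 2.370000]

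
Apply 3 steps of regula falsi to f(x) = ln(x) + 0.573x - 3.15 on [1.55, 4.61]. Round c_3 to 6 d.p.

f(1.550000) = -1.823595, f(4.610000) = 1.019758
step 1: c = 3.512542, f(c) = 0.119027 > 0 → new bracket [1.550000, 3.512542]
step 2: c = 3.392295, f(c) = 0.015292 > 0 → new bracket [1.550000, 3.392295]
step 3: c = 3.376975, f(c) = 0.001987 > 0 → new bracket [1.550000, 3.376975]

3.376975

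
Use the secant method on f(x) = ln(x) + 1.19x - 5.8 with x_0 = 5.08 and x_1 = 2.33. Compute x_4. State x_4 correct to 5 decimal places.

3.76081

Secant update: x_(k+1) = x_k − f(x_k)·(x_k − x_(k-1))/(f(x_k) − f(x_(k-1))).
f(x_0) = 1.870511, f(x_1) = -2.181432
x_2 = 2.330000 - (-2.181432)·(2.330000 - 5.080000)/(-2.181432 - (1.870511)) = 3.810509; f(x_2) = 0.072268
x_3 = 3.810509 - (0.072268)·(3.810509 - 2.330000)/(0.072268 - (-2.181432)) = 3.763034; f(x_3) = 0.003236
x_4 = 3.763034 - (0.003236)·(3.763034 - 3.810509)/(0.003236 - (0.072268)) = 3.760809; f(x_4) = -0.000004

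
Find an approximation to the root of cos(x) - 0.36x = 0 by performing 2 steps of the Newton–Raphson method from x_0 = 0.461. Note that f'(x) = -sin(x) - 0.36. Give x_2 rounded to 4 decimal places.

1.1507

x_0 = 0.461000: f = 0.729648, f' = -0.804844 → x_1 = 0.461000 - (0.729648)/(-0.804844) = 1.367571
x_1 = 1.367571: f = -0.290496, f' = -1.339421 → x_2 = 1.367571 - (-0.290496)/(-1.339421) = 1.150689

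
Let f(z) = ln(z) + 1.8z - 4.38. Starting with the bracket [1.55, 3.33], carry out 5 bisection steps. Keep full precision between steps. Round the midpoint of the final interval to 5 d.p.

f(1.550000) = -1.151745, f(3.330000) = 2.816972 (opposite signs)
step 1: m = 2.440000, f(m) = 0.903998 > 0 → root in [1.550000, 2.440000]
step 2: m = 1.995000, f(m) = -0.098356 < 0 → root in [1.995000, 2.440000]
step 3: m = 2.217500, f(m) = 0.407880 > 0 → root in [1.995000, 2.217500]
step 4: m = 2.106250, f(m) = 0.156159 > 0 → root in [1.995000, 2.106250]
step 5: m = 2.050625, f(m) = 0.029270 > 0 → root in [1.995000, 2.050625]
Midpoint of [1.995000, 2.050625] = 2.022813

2.02281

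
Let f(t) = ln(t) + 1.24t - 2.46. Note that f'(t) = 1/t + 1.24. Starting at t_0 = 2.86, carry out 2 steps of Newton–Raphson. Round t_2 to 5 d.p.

t_0 = 2.860000: f = 2.137222, f' = 1.589650 → t_1 = 2.860000 - (2.137222)/(1.589650) = 1.515540
t_1 = 1.515540: f = -0.164959, f' = 1.899831 → t_2 = 1.515540 - (-0.164959)/(1.899831) = 1.602368

1.60237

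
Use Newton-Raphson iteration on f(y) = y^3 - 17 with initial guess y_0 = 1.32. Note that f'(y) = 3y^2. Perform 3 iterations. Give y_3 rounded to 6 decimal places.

2.652550

y_0 = 1.320000: f = -14.700032, f' = 5.227200 → y_1 = 1.320000 - (-14.700032)/(5.227200) = 4.132219
y_1 = 4.132219: f = 53.558614, f' = 51.225706 → y_2 = 4.132219 - (53.558614)/(51.225706) = 3.086677
y_2 = 3.086677: f = 12.408558, f' = 28.582732 → y_3 = 3.086677 - (12.408558)/(28.582732) = 2.652550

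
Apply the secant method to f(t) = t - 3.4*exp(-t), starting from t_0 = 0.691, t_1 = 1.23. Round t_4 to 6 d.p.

f(t_0) = -1.012654, f(t_1) = 0.236205
t_2 = 1.230000 - (0.236205)·(1.230000 - 0.691000)/(0.236205 - (-1.012654)) = 1.128055; f(t_2) = 0.027604
t_3 = 1.128055 - (0.027604)·(1.128055 - 1.230000)/(0.027604 - (0.236205)) = 1.114565; f(t_3) = -0.000832
t_4 = 1.114565 - (-0.000832)·(1.114565 - 1.128055)/(-0.000832 - (0.027604)) = 1.114960; f(t_4) = 0.000003

1.114960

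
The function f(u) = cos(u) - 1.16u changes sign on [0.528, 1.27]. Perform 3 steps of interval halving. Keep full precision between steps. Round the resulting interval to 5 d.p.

[0.62075, 0.71350]

f(0.528000) = 0.251336, f(1.270000) = -1.176919 (opposite signs)
step 1: m = 0.899000, f(m) = -0.420447 < 0 → root in [0.528000, 0.899000]
step 2: m = 0.713500, f(m) = -0.071584 < 0 → root in [0.528000, 0.713500]
step 3: m = 0.620750, f(m) = 0.093372 > 0 → root in [0.620750, 0.713500]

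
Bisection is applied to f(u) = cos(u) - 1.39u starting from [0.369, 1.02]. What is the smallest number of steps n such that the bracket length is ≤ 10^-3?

Initial width b − a = 1.02 − 0.369 = 0.651000.
After n steps the width is (b−a)/2^n; need (b−a)/2^n ≤ 10^-3.
So n ≥ log₂(0.651000/10^-3) = log₂(651.0000) ≈ 9.3465.
Hence n = 10.

10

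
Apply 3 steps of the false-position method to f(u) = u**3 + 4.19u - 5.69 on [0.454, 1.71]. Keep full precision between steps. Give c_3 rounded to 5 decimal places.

f(0.454000) = -3.694163, f(1.710000) = 6.475111
step 1: c = 0.910264, f(c) = -1.121770 < 0 → new bracket [0.910264, 1.710000]
step 2: c = 1.028354, f(c) = -0.293699 < 0 → new bracket [1.028354, 1.710000]
step 3: c = 1.057931, f(c) = -0.073215 < 0 → new bracket [1.057931, 1.710000]

1.05793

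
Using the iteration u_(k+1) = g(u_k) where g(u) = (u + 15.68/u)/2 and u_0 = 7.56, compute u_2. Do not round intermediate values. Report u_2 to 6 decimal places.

4.036075

u_1 = g(7.560000) = 4.817037
u_2 = g(4.817037) = 4.036075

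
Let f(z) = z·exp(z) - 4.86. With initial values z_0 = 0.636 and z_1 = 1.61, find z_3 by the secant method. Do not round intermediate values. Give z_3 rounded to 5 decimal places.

1.27900

f(z_0) = -3.658653, f(z_1) = 3.194526
z_2 = 1.610000 - (3.194526)·(1.610000 - 0.636000)/(3.194526 - (-3.658653)) = 1.155982; f(z_2) = -1.187283
z_3 = 1.155982 - (-1.187283)·(1.155982 - 1.610000)/(-1.187283 - (3.194526)) = 1.279001; f(z_3) = -0.264485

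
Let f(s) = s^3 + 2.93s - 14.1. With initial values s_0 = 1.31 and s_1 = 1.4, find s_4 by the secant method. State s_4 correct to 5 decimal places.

f(s_0) = -8.013609, f(s_1) = -7.254000
s_2 = 1.400000 - (-7.254000)·(1.400000 - 1.310000)/(-7.254000 - (-8.013609)) = 2.259468; f(s_2) = 4.055276
s_3 = 2.259468 - (4.055276)·(2.259468 - 1.400000)/(4.055276 - (-7.254000)) = 1.951281; f(s_3) = -0.953255
s_4 = 1.951281 - (-0.953255)·(1.951281 - 2.259468)/(-0.953255 - (4.055276)) = 2.009937; f(s_4) = -0.091050

2.00994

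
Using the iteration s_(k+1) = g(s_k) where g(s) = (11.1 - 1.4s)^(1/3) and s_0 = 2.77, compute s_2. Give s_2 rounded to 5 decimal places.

2.03230

s_1 = g(2.770000) = 1.932944
s_2 = g(1.932944) = 2.032299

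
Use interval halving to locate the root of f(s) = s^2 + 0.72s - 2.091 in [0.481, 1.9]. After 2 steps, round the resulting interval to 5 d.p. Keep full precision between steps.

[0.83575, 1.19050]

f(0.481000) = -1.513319, f(1.900000) = 2.887000 (opposite signs)
step 1: m = 1.190500, f(m) = 0.183450 > 0 → root in [0.481000, 1.190500]
step 2: m = 0.835750, f(m) = -0.790782 < 0 → root in [0.835750, 1.190500]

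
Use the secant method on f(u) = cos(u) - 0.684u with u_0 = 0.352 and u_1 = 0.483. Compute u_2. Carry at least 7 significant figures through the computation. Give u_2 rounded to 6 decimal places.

0.992769

f(u_0) = 0.697917, f(u_1) = 0.555234
u_2 = 0.483000 - (0.555234)·(0.483000 - 0.352000)/(0.555234 - (0.697917)) = 0.992769; f(u_2) = -0.132681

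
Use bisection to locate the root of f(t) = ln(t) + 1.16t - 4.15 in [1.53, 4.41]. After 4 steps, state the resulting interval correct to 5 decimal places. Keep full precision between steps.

f(1.530000) = -1.949932, f(4.410000) = 2.449475 (opposite signs)
step 1: m = 2.970000, f(m) = 0.383762 > 0 → root in [1.530000, 2.970000]
step 2: m = 2.250000, f(m) = -0.729070 < 0 → root in [2.250000, 2.970000]
step 3: m = 2.610000, f(m) = -0.163050 < 0 → root in [2.610000, 2.970000]
step 4: m = 2.790000, f(m) = 0.112442 > 0 → root in [2.610000, 2.790000]

[2.61000, 2.79000]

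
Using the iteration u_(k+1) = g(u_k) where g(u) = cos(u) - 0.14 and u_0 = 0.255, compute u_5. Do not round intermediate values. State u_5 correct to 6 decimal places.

0.678405

u_1 = g(0.255000) = 0.827663
u_2 = g(0.827663) = 0.536598
u_3 = g(0.536598) = 0.719453
u_4 = g(0.719453) = 0.612167
u_5 = g(0.612167) = 0.678405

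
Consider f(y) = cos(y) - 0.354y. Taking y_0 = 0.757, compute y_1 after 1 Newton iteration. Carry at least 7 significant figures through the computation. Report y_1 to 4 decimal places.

f'(y) = -sin(y) - 0.354
y_0 = 0.757000: f = 0.458922, f' = -1.040744 → y_1 = 0.757000 - (0.458922)/(-1.040744) = 1.197955

1.1980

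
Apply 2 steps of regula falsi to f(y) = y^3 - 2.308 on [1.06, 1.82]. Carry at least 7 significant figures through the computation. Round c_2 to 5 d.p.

f(1.060000) = -1.116984, f(1.820000) = 3.720568
step 1: c = 1.235483, f(c) = -0.422136 < 0 → new bracket [1.235483, 1.820000]
step 2: c = 1.295045, f(c) = -0.136029 < 0 → new bracket [1.295045, 1.820000]

1.29504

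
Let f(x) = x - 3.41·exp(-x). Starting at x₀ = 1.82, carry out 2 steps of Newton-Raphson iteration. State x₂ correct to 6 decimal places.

1.113095

f'(x) = 1 + 3.41·exp(-x)
x_0 = 1.820000: f = 1.267492, f' = 1.552508 → x_1 = 1.820000 - (1.267492)/(1.552508) = 1.003584
x_1 = 1.003584: f = -0.246397, f' = 2.249981 → x_2 = 1.003584 - (-0.246397)/(2.249981) = 1.113095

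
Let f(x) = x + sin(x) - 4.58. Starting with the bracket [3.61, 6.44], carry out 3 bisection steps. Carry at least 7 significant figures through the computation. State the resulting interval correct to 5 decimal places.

[5.02500, 5.37875]

f(3.610000) = -1.421466, f(6.440000) = 2.016173 (opposite signs)
step 1: m = 5.025000, f(m) = -0.506534 < 0 → root in [5.025000, 6.440000]
step 2: m = 5.732500, f(m) = 0.629229 > 0 → root in [5.025000, 5.732500]
step 3: m = 5.378750, f(m) = 0.012674 > 0 → root in [5.025000, 5.378750]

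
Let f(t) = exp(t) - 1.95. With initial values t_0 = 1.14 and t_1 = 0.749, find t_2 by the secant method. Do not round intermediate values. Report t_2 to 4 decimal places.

f(t_0) = 1.176768, f(t_1) = 0.164884
t_2 = 0.749000 - (0.164884)·(0.749000 - 1.140000)/(0.164884 - (1.176768)) = 0.685288; f(t_2) = 0.034342

0.6853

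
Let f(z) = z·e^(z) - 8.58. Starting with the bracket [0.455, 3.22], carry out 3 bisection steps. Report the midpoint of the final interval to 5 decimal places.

1.66469

f(0.455000) = -7.862841, f(3.220000) = 72.010547 (opposite signs)
step 1: m = 1.837500, f(m) = 2.961000 > 0 → root in [0.455000, 1.837500]
step 2: m = 1.146250, f(m) = -4.973471 < 0 → root in [1.146250, 1.837500]
step 3: m = 1.491875, f(m) = -1.947985 < 0 → root in [1.491875, 1.837500]
Midpoint of [1.491875, 1.837500] = 1.664688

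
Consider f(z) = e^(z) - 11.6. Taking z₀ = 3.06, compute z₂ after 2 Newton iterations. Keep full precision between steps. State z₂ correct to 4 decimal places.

2.4621

f'(z) = e^(z)
z_0 = 3.060000: f = 9.727557, f' = 21.327557 → z_1 = 3.060000 - (9.727557)/(21.327557) = 2.603897
z_1 = 2.603897: f = 1.916312, f' = 13.516312 → z_2 = 2.603897 - (1.916312)/(13.516312) = 2.462120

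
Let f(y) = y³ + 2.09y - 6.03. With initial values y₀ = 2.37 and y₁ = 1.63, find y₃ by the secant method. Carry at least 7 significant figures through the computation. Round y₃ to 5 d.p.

f(y_0) = 12.235353, f(y_1) = 1.707447
y_2 = 1.630000 - (1.707447)·(1.630000 - 2.370000)/(1.707447 - (12.235353)) = 1.509985; f(y_2) = 0.568714
y_3 = 1.509985 - (0.568714)·(1.509985 - 1.630000)/(0.568714 - (1.707447)) = 1.450046; f(y_3) = 0.049509

1.45005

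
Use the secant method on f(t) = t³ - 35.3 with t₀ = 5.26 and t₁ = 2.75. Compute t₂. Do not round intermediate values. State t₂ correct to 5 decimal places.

Secant update: t_(k+1) = t_k − f(t_k)·(t_k − t_(k-1))/(f(t_k) − f(t_(k-1))).
f(t_0) = 110.231576, f(t_1) = -14.503125
t_2 = 2.750000 - (-14.503125)·(2.750000 - 5.260000)/(-14.503125 - (110.231576)) = 3.041842; f(t_2) = -7.154432

3.04184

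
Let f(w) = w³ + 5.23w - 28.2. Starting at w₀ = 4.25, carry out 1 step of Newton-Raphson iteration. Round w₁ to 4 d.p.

3.0585

f'(w) = 3w² + 5.23
w_0 = 4.250000: f = 70.793125, f' = 59.417500 → w_1 = 4.250000 - (70.793125)/(59.417500) = 3.058548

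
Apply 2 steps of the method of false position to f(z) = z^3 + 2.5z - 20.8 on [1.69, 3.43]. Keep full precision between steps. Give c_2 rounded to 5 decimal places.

2.37537

f(1.690000) = -11.748191, f(3.430000) = 28.128607
step 1: c = 2.202625, f(c) = -4.607273 < 0 → new bracket [2.202625, 3.430000]
step 2: c = 2.375367, f(c) = -1.458889 < 0 → new bracket [2.375367, 3.430000]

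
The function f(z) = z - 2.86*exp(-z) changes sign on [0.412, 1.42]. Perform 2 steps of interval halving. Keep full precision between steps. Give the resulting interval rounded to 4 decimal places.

[0.9160, 1.1680]

f(0.412000) = -1.482247, f(1.420000) = 0.728698 (opposite signs)
step 1: m = 0.916000, f(m) = -0.228333 < 0 → root in [0.916000, 1.420000]
step 2: m = 1.168000, f(m) = 0.278573 > 0 → root in [0.916000, 1.168000]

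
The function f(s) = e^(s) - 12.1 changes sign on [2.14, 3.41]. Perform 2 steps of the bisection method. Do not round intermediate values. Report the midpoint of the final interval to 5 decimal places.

2.61625

f(2.140000) = -3.600562, f(3.410000) = 18.165244 (opposite signs)
step 1: m = 2.775000, f(m) = 3.938627 > 0 → root in [2.140000, 2.775000]
step 2: m = 2.457500, f(m) = -0.424414 < 0 → root in [2.457500, 2.775000]
Midpoint of [2.457500, 2.775000] = 2.616250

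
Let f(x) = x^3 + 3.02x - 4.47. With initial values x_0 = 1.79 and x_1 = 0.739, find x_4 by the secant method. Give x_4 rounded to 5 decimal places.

f(x_0) = 6.671139, f(x_1) = -1.834637
x_2 = 0.739000 - (-1.834637)·(0.739000 - 1.790000)/(-1.834637 - (6.671139)) = 0.965693; f(x_2) = -0.653035
x_3 = 0.965693 - (-0.653035)·(0.965693 - 0.739000)/(-0.653035 - (-1.834637)) = 1.090980; f(x_3) = 0.123285
x_4 = 1.090980 - (0.123285)·(1.090980 - 0.965693)/(0.123285 - (-0.653035)) = 1.071084; f(x_4) = -0.006559

1.07108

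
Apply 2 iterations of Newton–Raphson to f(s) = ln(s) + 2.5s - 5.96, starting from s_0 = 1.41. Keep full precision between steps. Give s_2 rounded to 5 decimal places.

Newton update: s ← s − f(s)/f'(s).
f'(s) = 1/s + 2.5
s_0 = 1.410000: f = -2.091410, f' = 3.209220 → s_1 = 1.410000 - (-2.091410)/(3.209220) = 2.061688
s_1 = 2.061688: f = -0.082255, f' = 2.985039 → s_2 = 2.061688 - (-0.082255)/(2.985039) = 2.089244

2.08924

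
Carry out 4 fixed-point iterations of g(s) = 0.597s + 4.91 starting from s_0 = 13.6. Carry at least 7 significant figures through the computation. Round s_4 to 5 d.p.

12.36354

s_1 = g(13.600000) = 13.029200
s_2 = g(13.029200) = 12.688432
s_3 = g(12.688432) = 12.484994
s_4 = g(12.484994) = 12.363542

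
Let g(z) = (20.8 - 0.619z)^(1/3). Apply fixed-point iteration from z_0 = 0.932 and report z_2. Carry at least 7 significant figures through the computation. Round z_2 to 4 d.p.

2.6737

z_1 = g(0.932000) = 2.724473
z_2 = g(2.724473) = 2.673707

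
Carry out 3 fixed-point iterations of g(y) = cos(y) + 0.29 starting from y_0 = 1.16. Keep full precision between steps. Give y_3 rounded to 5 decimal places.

y_1 = g(1.160000) = 0.689340
y_2 = g(0.689340) = 1.061666
y_3 = g(1.061666) = 0.777418

0.77742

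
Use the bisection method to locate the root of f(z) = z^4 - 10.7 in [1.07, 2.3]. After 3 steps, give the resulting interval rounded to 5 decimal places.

[1.68500, 1.83875]

f(1.070000) = -9.389204, f(2.300000) = 17.284100 (opposite signs)
step 1: m = 1.685000, f(m) = -2.638801 < 0 → root in [1.685000, 2.300000]
step 2: m = 1.992500, f(m) = 5.061347 > 0 → root in [1.685000, 1.992500]
step 3: m = 1.838750, f(m) = 0.731172 > 0 → root in [1.685000, 1.838750]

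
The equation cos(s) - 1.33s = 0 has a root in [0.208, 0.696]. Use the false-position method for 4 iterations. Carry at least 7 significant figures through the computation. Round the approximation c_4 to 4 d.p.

f(0.208000) = 0.701806, f(0.696000) = -0.158267
step 1: c = 0.606200, f(c) = 0.015573 > 0 → new bracket [0.606200, 0.696000]
step 2: c = 0.614244, f(c) = 0.000264 > 0 → new bracket [0.614244, 0.696000]
step 3: c = 0.614381, f(c) = 0.000004 > 0 → new bracket [0.614381, 0.696000]
step 4: c = 0.614383, f(c) = 0.000000 > 0 → new bracket [0.614383, 0.696000]

0.6144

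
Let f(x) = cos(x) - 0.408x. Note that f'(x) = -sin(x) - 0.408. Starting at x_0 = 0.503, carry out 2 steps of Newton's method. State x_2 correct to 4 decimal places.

1.1068

Newton update: x ← x − f(x)/f'(x).
x_0 = 0.503000: f = 0.670916, f' = -0.890056 → x_1 = 0.503000 - (0.670916)/(-0.890056) = 1.256791
x_1 = 1.256791: f = -0.203900, f' = -1.359104 → x_2 = 1.256791 - (-0.203900)/(-1.359104) = 1.106766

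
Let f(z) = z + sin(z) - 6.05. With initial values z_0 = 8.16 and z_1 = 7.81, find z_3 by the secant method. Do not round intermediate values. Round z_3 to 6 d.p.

f(z_0) = 3.063541, f(z_1) = 2.759033
z_2 = 7.810000 - (2.759033)·(7.810000 - 8.160000)/(2.759033 - (3.063541)) = 4.638778; f(z_2) = -2.408514
z_3 = 4.638778 - (-2.408514)·(4.638778 - 7.810000)/(-2.408514 - (2.759033)) = 6.116836; f(z_3) = -0.098748

6.116836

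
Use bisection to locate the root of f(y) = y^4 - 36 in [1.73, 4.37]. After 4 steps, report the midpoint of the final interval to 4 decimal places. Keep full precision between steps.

2.4725

f(1.730000) = -27.042550, f(4.370000) = 328.691590 (opposite signs)
step 1: m = 3.050000, f(m) = 50.536506 > 0 → root in [1.730000, 3.050000]
step 2: m = 2.390000, f(m) = -3.371914 < 0 → root in [2.390000, 3.050000]
step 3: m = 2.720000, f(m) = 18.736323 > 0 → root in [2.390000, 2.720000]
step 4: m = 2.555000, f(m) = 6.615110 > 0 → root in [2.390000, 2.555000]
Midpoint of [2.390000, 2.555000] = 2.472500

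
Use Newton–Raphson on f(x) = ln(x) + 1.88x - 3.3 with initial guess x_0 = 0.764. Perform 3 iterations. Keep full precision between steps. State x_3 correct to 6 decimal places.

1.529342

f'(x) = 1/x + 1.88
x_0 = 0.764000: f = -2.132867, f' = 3.188901 → x_1 = 0.764000 - (-2.132867)/(3.188901) = 1.432841
x_1 = 1.432841: f = -0.246600, f' = 2.577914 → x_2 = 1.432841 - (-0.246600)/(2.577914) = 1.528500
x_2 = 1.528500: f = -0.002134, f' = 2.534236 → x_3 = 1.528500 - (-0.002134)/(2.534236) = 1.529342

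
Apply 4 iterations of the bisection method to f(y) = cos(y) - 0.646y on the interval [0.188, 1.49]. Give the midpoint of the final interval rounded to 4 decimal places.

f(0.188000) = 0.860932, f(1.490000) = -0.881832 (opposite signs)
step 1: m = 0.839000, f(m) = 0.126213 > 0 → root in [0.839000, 1.490000]
step 2: m = 1.164500, f(m) = -0.357057 < 0 → root in [0.839000, 1.164500]
step 3: m = 1.001750, f(m) = -0.108302 < 0 → root in [0.839000, 1.001750]
step 4: m = 0.920375, f(m) = 0.010960 > 0 → root in [0.920375, 1.001750]
Midpoint of [0.920375, 1.001750] = 0.961062

0.9611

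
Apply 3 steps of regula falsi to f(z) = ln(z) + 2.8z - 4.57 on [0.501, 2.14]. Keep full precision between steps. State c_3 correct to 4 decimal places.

f(0.501000) = -3.858349, f(2.140000) = 2.182806
step 1: c = 1.547792, f(c) = 0.200648 > 0 → new bracket [0.501000, 1.547792]
step 2: c = 1.496046, f(c) = 0.021755 > 0 → new bracket [0.501000, 1.496046]
step 3: c = 1.490467, f(c) = 0.002398 > 0 → new bracket [0.501000, 1.490467]

1.4905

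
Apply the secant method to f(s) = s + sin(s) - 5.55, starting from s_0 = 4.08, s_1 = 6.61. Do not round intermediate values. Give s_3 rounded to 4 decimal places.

f(s_0) = -2.276618, f(s_1) = 1.381028
s_2 = 6.610000 - (1.381028)·(6.610000 - 4.080000)/(1.381028 - (-2.276618)) = 5.654741; f(s_2) = -0.483147
s_3 = 5.654741 - (-0.483147)·(5.654741 - 6.610000)/(-0.483147 - (1.381028)) = 5.902320; f(s_3) = -0.019405

5.9023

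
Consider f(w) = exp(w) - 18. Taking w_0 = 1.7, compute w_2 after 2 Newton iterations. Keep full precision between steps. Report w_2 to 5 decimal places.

f'(w) = exp(w)
w_0 = 1.700000: f = -12.526053, f' = 5.473947 → w_1 = 1.700000 - (-12.526053)/(5.473947) = 3.988303
w_1 = 3.988303: f = 35.963259, f' = 53.963259 → w_2 = 3.988303 - (35.963259)/(53.963259) = 3.321864

3.32186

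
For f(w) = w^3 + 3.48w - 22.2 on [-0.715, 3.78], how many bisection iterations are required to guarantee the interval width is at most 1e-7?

Initial width b − a = 3.78 − -0.715 = 4.495000.
After n steps the width is (b−a)/2^n; need (b−a)/2^n ≤ 1e-7.
So n ≥ log₂(4.495000/1e-7) = log₂(44950000.0000) ≈ 25.4218.
Hence n = 26.

26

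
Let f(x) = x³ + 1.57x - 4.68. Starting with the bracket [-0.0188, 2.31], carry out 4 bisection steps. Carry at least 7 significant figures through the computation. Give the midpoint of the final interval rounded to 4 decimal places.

1.3639

f(-0.018800) = -4.709523, f(2.310000) = 11.273091 (opposite signs)
step 1: m = 1.145600, f(m) = -1.377923 < 0 → root in [1.145600, 2.310000]
step 2: m = 1.727800, f(m) = 3.190635 > 0 → root in [1.145600, 1.727800]
step 3: m = 1.436700, f(m) = 0.541121 > 0 → root in [1.145600, 1.436700]
step 4: m = 1.291150, f(m) = -0.500459 < 0 → root in [1.291150, 1.436700]
Midpoint of [1.291150, 1.436700] = 1.363925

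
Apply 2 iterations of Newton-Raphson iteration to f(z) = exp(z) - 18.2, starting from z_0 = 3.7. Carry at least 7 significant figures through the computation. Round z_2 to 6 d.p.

f'(z) = exp(z)
z_0 = 3.700000: f = 22.247304, f' = 40.447304 → z_1 = 3.700000 - (22.247304)/(40.447304) = 3.149968
z_1 = 3.149968: f = 5.135322, f' = 23.335322 → z_2 = 3.149968 - (5.135322)/(23.335322) = 2.929902

2.929902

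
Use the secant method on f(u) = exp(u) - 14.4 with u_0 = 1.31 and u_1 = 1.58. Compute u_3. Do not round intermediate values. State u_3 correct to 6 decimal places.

2.103500

f(u_0) = -10.693826, f(u_1) = -9.545044
u_2 = 1.580000 - (-9.545044)·(1.580000 - 1.310000)/(-9.545044 - (-10.693826)) = 3.823386; f(u_2) = 31.358896
u_3 = 3.823386 - (31.358896)·(3.823386 - 1.580000)/(31.358896 - (-9.545044)) = 2.103500; f(u_3) = -6.205197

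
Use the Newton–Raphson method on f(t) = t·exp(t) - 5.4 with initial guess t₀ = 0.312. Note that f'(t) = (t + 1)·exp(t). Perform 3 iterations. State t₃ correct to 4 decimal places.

1.8323

t_0 = 0.312000: f = -4.973760, f' = 1.792395 → t_1 = 0.312000 - (-4.973760)/(1.792395) = 3.086924
t_1 = 3.086924: f = 62.233207, f' = 89.542787 → t_2 = 3.086924 - (62.233207)/(89.542787) = 2.391913
t_2 = 2.391913: f = 20.754118, f' = 37.088511 → t_3 = 2.391913 - (20.754118)/(37.088511) = 1.832330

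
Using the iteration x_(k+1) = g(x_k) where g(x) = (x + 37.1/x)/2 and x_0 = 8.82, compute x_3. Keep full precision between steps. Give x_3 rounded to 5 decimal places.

x_1 = g(8.820000) = 6.513175
x_2 = g(6.513175) = 6.104661
x_3 = g(6.104661) = 6.090992

6.09099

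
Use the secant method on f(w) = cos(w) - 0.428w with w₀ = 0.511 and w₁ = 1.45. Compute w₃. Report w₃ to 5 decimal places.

f(w_0) = 0.653548, f(w_1) = -0.500097
w_2 = 1.450000 - (-0.500097)·(1.450000 - 0.511000)/(-0.500097 - (0.653548)) = 1.042950; f(w_2) = 0.057291
w_3 = 1.042950 - (0.057291)·(1.042950 - 1.450000)/(0.057291 - (-0.500097)) = 1.084789; f(w_3) = 0.002810

1.08479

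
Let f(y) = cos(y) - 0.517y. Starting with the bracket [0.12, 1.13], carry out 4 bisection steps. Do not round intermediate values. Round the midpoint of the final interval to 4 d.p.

1.0353

f(0.120000) = 0.930769, f(1.130000) = -0.157550 (opposite signs)
step 1: m = 0.625000, f(m) = 0.487838 > 0 → root in [0.625000, 1.130000]
step 2: m = 0.877500, f(m) = 0.185408 > 0 → root in [0.877500, 1.130000]
step 3: m = 1.003750, f(m) = 0.018204 > 0 → root in [1.003750, 1.130000]
step 4: m = 1.066875, f(m) = -0.068711 < 0 → root in [1.003750, 1.066875]
Midpoint of [1.003750, 1.066875] = 1.035312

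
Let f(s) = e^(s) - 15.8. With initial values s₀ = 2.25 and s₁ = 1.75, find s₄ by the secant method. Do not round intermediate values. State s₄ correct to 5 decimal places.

2.73025

f(s_0) = -6.312264, f(s_1) = -10.045397
s_2 = 1.750000 - (-10.045397)·(1.750000 - 2.250000)/(-10.045397 - (-6.312264)) = 3.095438; f(s_2) = 6.296912
s_3 = 3.095438 - (6.296912)·(3.095438 - 1.750000)/(6.296912 - (-10.045397)) = 2.577023; f(s_3) = -2.642097
s_4 = 2.577023 - (-2.642097)·(2.577023 - 3.095438)/(-2.642097 - (6.296912)) = 2.730250; f(s_4) = -0.463276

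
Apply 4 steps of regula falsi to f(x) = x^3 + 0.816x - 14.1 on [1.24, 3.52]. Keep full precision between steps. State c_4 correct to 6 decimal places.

2.275286

f(1.240000) = -11.181536, f(3.520000) = 32.386528
step 1: c = 1.825151, f(c) = -6.530776 < 0 → new bracket [1.825151, 3.520000]
step 2: c = 2.109566, f(c) = -2.990452 < 0 → new bracket [2.109566, 3.520000]
step 3: c = 2.228792, f(c) = -1.209753 < 0 → new bracket [2.228792, 3.520000]
step 4: c = 2.275286, f(c) = -0.464372 < 0 → new bracket [2.275286, 3.520000]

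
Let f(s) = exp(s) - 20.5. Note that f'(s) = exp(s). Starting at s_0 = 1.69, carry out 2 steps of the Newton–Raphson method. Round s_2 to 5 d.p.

Newton update: s ← s − f(s)/f'(s).
s_0 = 1.690000: f = -15.080519, f' = 5.419481 → s_1 = 1.690000 - (-15.080519)/(5.419481) = 4.472650
s_1 = 4.472650: f = 67.088547, f' = 87.588547 → s_2 = 4.472650 - (67.088547)/(87.588547) = 3.706699

3.70670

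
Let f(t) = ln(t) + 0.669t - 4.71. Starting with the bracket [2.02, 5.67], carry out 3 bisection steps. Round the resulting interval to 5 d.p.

[4.30125, 4.75750]

f(2.020000) = -2.655522, f(5.670000) = 0.818419 (opposite signs)
step 1: m = 3.845000, f(m) = -0.790921 < 0 → root in [3.845000, 5.670000]
step 2: m = 4.757500, f(m) = 0.032490 > 0 → root in [3.845000, 4.757500]
step 3: m = 4.301250, f(m) = -0.373558 < 0 → root in [4.301250, 4.757500]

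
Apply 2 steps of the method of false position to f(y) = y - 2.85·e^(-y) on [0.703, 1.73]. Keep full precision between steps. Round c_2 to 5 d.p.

f(0.703000) = -0.708029, f(1.730000) = 1.224739
step 1: c = 1.079220, f(c) = 0.110617 > 0 → new bracket [0.703000, 1.079220]
step 2: c = 1.028384, f(c) = 0.009269 > 0 → new bracket [0.703000, 1.028384]

1.02838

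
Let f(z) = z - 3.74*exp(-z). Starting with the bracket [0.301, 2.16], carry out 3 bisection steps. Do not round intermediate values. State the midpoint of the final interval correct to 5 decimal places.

f(0.301000) = -2.466891, f(2.160000) = 1.728684 (opposite signs)
step 1: m = 1.230500, f(m) = 0.137872 > 0 → root in [0.301000, 1.230500]
step 2: m = 0.765750, f(m) = -0.973294 < 0 → root in [0.765750, 1.230500]
step 3: m = 0.998125, f(m) = -0.380326 < 0 → root in [0.998125, 1.230500]
Midpoint of [0.998125, 1.230500] = 1.114313

1.11431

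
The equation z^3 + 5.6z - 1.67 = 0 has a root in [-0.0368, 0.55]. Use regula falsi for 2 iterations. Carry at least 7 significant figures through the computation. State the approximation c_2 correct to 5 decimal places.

0.29314

False-position update: c = (a·f(b) − b·f(a))/(f(b) − f(a)); replace the endpoint whose sign matches f(c).
f(-0.036800) = -1.876130, f(0.550000) = 1.576375
step 1: c = 0.282074, f(c) = -0.067944 < 0 → new bracket [0.282074, 0.550000]
step 2: c = 0.293145, f(c) = -0.003200 < 0 → new bracket [0.293145, 0.550000]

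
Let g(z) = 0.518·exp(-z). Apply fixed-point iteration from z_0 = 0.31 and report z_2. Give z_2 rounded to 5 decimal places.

z_1 = g(0.310000) = 0.379926
z_2 = g(0.379926) = 0.354267

0.35427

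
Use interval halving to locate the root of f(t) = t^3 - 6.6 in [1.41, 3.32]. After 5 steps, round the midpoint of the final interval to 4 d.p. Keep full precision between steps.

f(1.410000) = -3.796779, f(3.320000) = 29.994368 (opposite signs)
step 1: m = 2.365000, f(m) = 6.627977 > 0 → root in [1.410000, 2.365000]
step 2: m = 1.887500, f(m) = 0.124514 > 0 → root in [1.410000, 1.887500]
step 3: m = 1.648750, f(m) = -2.118077 < 0 → root in [1.648750, 1.887500]
step 4: m = 1.768125, f(m) = -1.072371 < 0 → root in [1.768125, 1.887500]
step 5: m = 1.827812, f(m) = -0.493464 < 0 → root in [1.827812, 1.887500]
Midpoint of [1.827812, 1.887500] = 1.857656

1.8577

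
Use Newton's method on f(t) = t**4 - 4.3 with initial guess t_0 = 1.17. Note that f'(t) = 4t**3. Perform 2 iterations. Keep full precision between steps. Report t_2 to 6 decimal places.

1.450930

Newton update: t ← t − f(t)/f'(t).
t_0 = 1.170000: f = -2.426113, f' = 6.406452 → t_1 = 1.170000 - (-2.426113)/(6.406452) = 1.548698
t_1 = 1.548698: f = 1.452642, f' = 14.858005 → t_2 = 1.548698 - (1.452642)/(14.858005) = 1.450930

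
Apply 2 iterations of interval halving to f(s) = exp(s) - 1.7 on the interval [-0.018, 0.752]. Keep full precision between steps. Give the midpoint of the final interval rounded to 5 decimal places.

0.46325

f(-0.018000) = -0.717839, f(0.752000) = 0.421238 (opposite signs)
step 1: m = 0.367000, f(m) = -0.256602 < 0 → root in [0.367000, 0.752000]
step 2: m = 0.559500, f(m) = 0.049797 > 0 → root in [0.367000, 0.559500]
Midpoint of [0.367000, 0.559500] = 0.463250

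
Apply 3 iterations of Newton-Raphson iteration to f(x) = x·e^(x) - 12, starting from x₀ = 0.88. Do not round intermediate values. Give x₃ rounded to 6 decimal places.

2.037096

f'(x) = (x + 1)·e^(x)
x_0 = 0.880000: f = -9.878408, f' = 4.532491 → x_1 = 0.880000 - (-9.878408)/(4.532491) = 3.059465
x_1 = 3.059465: f = 53.216049, f' = 86.532207 → x_2 = 3.059465 - (53.216049)/(86.532207) = 2.444480
x_2 = 2.444480: f = 16.171542, f' = 39.696097 → x_3 = 2.444480 - (16.171542)/(39.696097) = 2.037096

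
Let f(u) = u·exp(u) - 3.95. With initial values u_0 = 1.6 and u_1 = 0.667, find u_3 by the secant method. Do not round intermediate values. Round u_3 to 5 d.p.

1.26866

Secant update: u_(k+1) = u_k − f(u_k)·(u_k − u_(k-1))/(f(u_k) − f(u_(k-1))).
f(u_0) = 3.974852, f(u_1) = -2.650428
u_2 = 0.667000 - (-2.650428)·(0.667000 - 1.600000)/(-2.650428 - (3.974852)) = 1.040245; f(u_2) = -1.006203
u_3 = 1.040245 - (-1.006203)·(1.040245 - 0.667000)/(-1.006203 - (-2.650428)) = 1.268656; f(u_3) = 0.561428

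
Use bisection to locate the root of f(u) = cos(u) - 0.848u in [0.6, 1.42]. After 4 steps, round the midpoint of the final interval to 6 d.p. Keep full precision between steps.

0.830625

f(0.600000) = 0.316536, f(1.420000) = -1.053935 (opposite signs)
step 1: m = 1.010000, f(m) = -0.324619 < 0 → root in [0.600000, 1.010000]
step 2: m = 0.805000, f(m) = 0.010471 > 0 → root in [0.805000, 1.010000]
step 3: m = 0.907500, f(m) = -0.153842 < 0 → root in [0.805000, 0.907500]
step 4: m = 0.856250, f(m) = -0.070825 < 0 → root in [0.805000, 0.856250]
Midpoint of [0.805000, 0.856250] = 0.830625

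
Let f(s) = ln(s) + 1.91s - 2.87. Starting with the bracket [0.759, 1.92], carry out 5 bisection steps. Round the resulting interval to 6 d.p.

f(0.759000) = -1.696064, f(1.920000) = 1.449525 (opposite signs)
step 1: m = 1.339500, f(m) = -0.019259 < 0 → root in [1.339500, 1.920000]
step 2: m = 1.629750, f(m) = 0.731249 > 0 → root in [1.339500, 1.629750]
step 3: m = 1.484625, f(m) = 0.360796 > 0 → root in [1.339500, 1.484625]
step 4: m = 1.412062, f(m) = 0.172091 > 0 → root in [1.339500, 1.412062]
step 5: m = 1.375781, f(m) = 0.076764 > 0 → root in [1.339500, 1.375781]

[1.339500, 1.375781]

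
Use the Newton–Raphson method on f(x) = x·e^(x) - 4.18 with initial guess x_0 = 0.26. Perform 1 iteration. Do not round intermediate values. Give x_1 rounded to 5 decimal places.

f'(x) = (x + 1)·e^(x)
x_0 = 0.260000: f = -3.842798, f' = 1.634132 → x_1 = 0.260000 - (-3.842798)/(1.634132) = 2.611584

2.61158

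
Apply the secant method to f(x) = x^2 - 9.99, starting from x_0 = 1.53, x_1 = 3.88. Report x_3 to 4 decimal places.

3.1378

Secant update: x_(k+1) = x_k − f(x_k)·(x_k − x_(k-1))/(f(x_k) − f(x_(k-1))).
f(x_0) = -7.649100, f(x_1) = 5.064400
x_2 = 3.880000 - (5.064400)·(3.880000 - 1.530000)/(5.064400 - (-7.649100)) = 2.943882; f(x_2) = -1.323561
x_3 = 2.943882 - (-1.323561)·(2.943882 - 3.880000)/(-1.323561 - (5.064400)) = 3.137842; f(x_3) = -0.143949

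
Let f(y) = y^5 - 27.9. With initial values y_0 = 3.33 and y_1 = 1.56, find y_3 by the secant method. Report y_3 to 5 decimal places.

f(y_0) = 381.569132, f(y_1) = -18.661042
y_2 = 1.560000 - (-18.661042)·(1.560000 - 3.330000)/(-18.661042 - (381.569132)) = 1.642528; f(y_2) = -15.944619
y_3 = 1.642528 - (-15.944619)·(1.642528 - 1.560000)/(-15.944619 - (-18.661042)) = 2.126941; f(y_3) = 15.628853

2.12694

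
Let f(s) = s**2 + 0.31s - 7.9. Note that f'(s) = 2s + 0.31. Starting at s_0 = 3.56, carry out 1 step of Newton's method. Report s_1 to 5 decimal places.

2.76899

s_0 = 3.560000: f = 5.877200, f' = 7.430000 → s_1 = 3.560000 - (5.877200)/(7.430000) = 2.768991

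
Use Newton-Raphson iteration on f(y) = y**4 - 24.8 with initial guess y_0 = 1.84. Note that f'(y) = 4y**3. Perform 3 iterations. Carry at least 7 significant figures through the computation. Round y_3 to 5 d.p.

2.23169

y_0 = 1.840000: f = -13.337713, f' = 24.918016 → y_1 = 1.840000 - (-13.337713)/(24.918016) = 2.375264
y_1 = 2.375264: f = 7.030790, f' = 53.603797 → y_2 = 2.375264 - (7.030790)/(53.603797) = 2.244102
y_2 = 2.244102: f = 0.561218, f' = 45.205114 → y_3 = 2.244102 - (0.561218)/(45.205114) = 2.231687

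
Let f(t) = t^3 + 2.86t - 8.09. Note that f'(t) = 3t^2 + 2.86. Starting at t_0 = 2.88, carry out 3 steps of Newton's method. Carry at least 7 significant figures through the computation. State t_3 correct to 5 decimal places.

1.54633

t_0 = 2.880000: f = 24.034672, f' = 27.743200 → t_1 = 2.880000 - (24.034672)/(27.743200) = 2.013673
t_1 = 2.013673: f = 5.834311, f' = 15.024642 → t_2 = 2.013673 - (5.834311)/(15.024642) = 1.625357
t_2 = 1.625357: f = 0.852368, f' = 10.785359 → t_3 = 1.625357 - (0.852368)/(10.785359) = 1.546327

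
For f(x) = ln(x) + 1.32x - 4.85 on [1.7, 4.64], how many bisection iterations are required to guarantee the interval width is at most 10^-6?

Initial width b − a = 4.64 − 1.7 = 2.940000.
After n steps the width is (b−a)/2^n; need (b−a)/2^n ≤ 10^-6.
So n ≥ log₂(2.940000/10^-6) = log₂(2940000.0000) ≈ 21.4874.
Hence n = 22.

22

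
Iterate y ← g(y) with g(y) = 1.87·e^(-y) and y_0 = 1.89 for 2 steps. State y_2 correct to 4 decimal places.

y_1 = g(1.890000) = 0.282504
y_2 = g(0.282504) = 1.409781

1.4098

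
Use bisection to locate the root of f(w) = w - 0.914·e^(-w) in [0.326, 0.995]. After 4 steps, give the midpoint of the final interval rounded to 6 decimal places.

0.555969

f(0.326000) = -0.333730, f(0.995000) = 0.657073 (opposite signs)
step 1: m = 0.660500, f(m) = 0.188334 > 0 → root in [0.326000, 0.660500]
step 2: m = 0.493250, f(m) = -0.064874 < 0 → root in [0.493250, 0.660500]
step 3: m = 0.576875, f(m) = 0.063526 > 0 → root in [0.493250, 0.576875]
step 4: m = 0.535062, f(m) = -0.000206 < 0 → root in [0.535062, 0.576875]
Midpoint of [0.535062, 0.576875] = 0.555969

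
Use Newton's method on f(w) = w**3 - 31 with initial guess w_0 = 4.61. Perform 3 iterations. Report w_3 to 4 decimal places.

3.1421

Newton update: w ← w − f(w)/f'(w).
f'(w) = 3w**2
w_0 = 4.610000: f = 66.972181, f' = 63.756300 → w_1 = 4.610000 - (66.972181)/(63.756300) = 3.559560
w_1 = 3.559560: f = 14.101281, f' = 38.011398 → w_2 = 3.559560 - (14.101281)/(38.011398) = 3.188585
w_2 = 3.188585: f = 1.418572, f' = 30.501218 → w_3 = 3.188585 - (1.418572)/(30.501218) = 3.142076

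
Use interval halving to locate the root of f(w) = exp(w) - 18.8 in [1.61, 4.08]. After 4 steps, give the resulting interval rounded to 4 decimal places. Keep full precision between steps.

f(1.610000) = -13.797189, f(4.080000) = 40.345470 (opposite signs)
step 1: m = 2.845000, f(m) = -1.598441 < 0 → root in [2.845000, 4.080000]
step 2: m = 3.462500, f(m) = 13.096618 > 0 → root in [2.845000, 3.462500]
step 3: m = 3.153750, f(m) = 4.623739 > 0 → root in [2.845000, 3.153750]
step 4: m = 2.999375, f(m) = 1.272987 > 0 → root in [2.845000, 2.999375]

[2.8450, 2.9994]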